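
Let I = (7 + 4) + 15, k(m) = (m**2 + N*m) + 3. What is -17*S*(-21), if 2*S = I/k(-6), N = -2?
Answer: 91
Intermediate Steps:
k(m) = 3 + m**2 - 2*m (k(m) = (m**2 - 2*m) + 3 = 3 + m**2 - 2*m)
I = 26 (I = 11 + 15 = 26)
S = 13/51 (S = (26/(3 + (-6)**2 - 2*(-6)))/2 = (26/(3 + 36 + 12))/2 = (26/51)/2 = (26*(1/51))/2 = (1/2)*(26/51) = 13/51 ≈ 0.25490)
-17*S*(-21) = -17*13/51*(-21) = -13/3*(-21) = 91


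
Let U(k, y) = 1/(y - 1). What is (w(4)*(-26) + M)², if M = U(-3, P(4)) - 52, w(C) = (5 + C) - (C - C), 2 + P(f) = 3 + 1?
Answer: 81225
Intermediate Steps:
P(f) = 2 (P(f) = -2 + (3 + 1) = -2 + 4 = 2)
U(k, y) = 1/(-1 + y)
w(C) = 5 + C (w(C) = (5 + C) - 1*0 = (5 + C) + 0 = 5 + C)
M = -51 (M = 1/(-1 + 2) - 52 = 1/1 - 52 = 1 - 52 = -51)
(w(4)*(-26) + M)² = ((5 + 4)*(-26) - 51)² = (9*(-26) - 51)² = (-234 - 51)² = (-285)² = 81225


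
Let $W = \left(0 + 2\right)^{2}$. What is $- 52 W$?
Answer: $-208$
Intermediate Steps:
$W = 4$ ($W = 2^{2} = 4$)
$- 52 W = \left(-52\right) 4 = -208$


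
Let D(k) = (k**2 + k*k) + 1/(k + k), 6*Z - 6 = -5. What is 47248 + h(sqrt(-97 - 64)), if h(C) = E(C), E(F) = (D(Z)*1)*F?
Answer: 47248 + 55*I*sqrt(161)/18 ≈ 47248.0 + 38.771*I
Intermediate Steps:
Z = 1/6 (Z = 1 + (1/6)*(-5) = 1 - 5/6 = 1/6 ≈ 0.16667)
D(k) = 1/(2*k) + 2*k**2 (D(k) = (k**2 + k**2) + 1/(2*k) = 2*k**2 + 1/(2*k) = 1/(2*k) + 2*k**2)
E(F) = 55*F/18 (E(F) = (((1 + 4*(1/6)**3)/(2*(1/6)))*1)*F = (((1/2)*6*(1 + 4*(1/216)))*1)*F = (((1/2)*6*(1 + 1/54))*1)*F = (((1/2)*6*(55/54))*1)*F = ((55/18)*1)*F = 55*F/18)
h(C) = 55*C/18
47248 + h(sqrt(-97 - 64)) = 47248 + 55*sqrt(-97 - 64)/18 = 47248 + 55*sqrt(-161)/18 = 47248 + 55*(I*sqrt(161))/18 = 47248 + 55*I*sqrt(161)/18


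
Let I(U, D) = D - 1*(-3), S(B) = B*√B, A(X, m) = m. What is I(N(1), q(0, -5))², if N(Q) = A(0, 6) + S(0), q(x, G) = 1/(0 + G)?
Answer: 196/25 ≈ 7.8400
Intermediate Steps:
q(x, G) = 1/G
S(B) = B^(3/2)
N(Q) = 6 (N(Q) = 6 + 0^(3/2) = 6 + 0 = 6)
I(U, D) = 3 + D (I(U, D) = D + 3 = 3 + D)
I(N(1), q(0, -5))² = (3 + 1/(-5))² = (3 - ⅕)² = (14/5)² = 196/25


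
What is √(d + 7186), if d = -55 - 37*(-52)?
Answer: √9055 ≈ 95.158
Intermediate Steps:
d = 1869 (d = -55 + 1924 = 1869)
√(d + 7186) = √(1869 + 7186) = √9055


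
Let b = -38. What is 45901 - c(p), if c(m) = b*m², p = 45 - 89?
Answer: 119469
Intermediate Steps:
p = -44
c(m) = -38*m²
45901 - c(p) = 45901 - (-38)*(-44)² = 45901 - (-38)*1936 = 45901 - 1*(-73568) = 45901 + 73568 = 119469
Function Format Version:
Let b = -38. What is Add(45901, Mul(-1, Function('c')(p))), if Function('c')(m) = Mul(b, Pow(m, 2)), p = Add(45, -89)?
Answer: 119469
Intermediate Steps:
p = -44
Function('c')(m) = Mul(-38, Pow(m, 2))
Add(45901, Mul(-1, Function('c')(p))) = Add(45901, Mul(-1, Mul(-38, Pow(-44, 2)))) = Add(45901, Mul(-1, Mul(-38, 1936))) = Add(45901, Mul(-1, -73568)) = Add(45901, 73568) = 119469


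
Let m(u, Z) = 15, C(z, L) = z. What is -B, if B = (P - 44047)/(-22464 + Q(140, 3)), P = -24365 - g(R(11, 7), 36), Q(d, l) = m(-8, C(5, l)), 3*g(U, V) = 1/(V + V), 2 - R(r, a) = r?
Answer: -2110999/692712 ≈ -3.0474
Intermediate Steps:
R(r, a) = 2 - r
g(U, V) = 1/(6*V) (g(U, V) = 1/(3*(V + V)) = 1/(3*((2*V))) = (1/(2*V))/3 = 1/(6*V))
Q(d, l) = 15
P = -5262841/216 (P = -24365 - 1/(6*36) = -24365 - 1*1/216 = -24365 - 1/216 = -5262841/216 ≈ -24365.)
B = 2110999/692712 (B = (-5262841/216 - 44047)/(-22464 + 15) = -14776993/216/(-22449) = -14776993/216*(-1/22449) = 2110999/692712 ≈ 3.0474)
-B = -1*2110999/692712 = -2110999/692712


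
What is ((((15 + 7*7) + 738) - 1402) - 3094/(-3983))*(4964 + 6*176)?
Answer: -2052567160/569 ≈ -3.6073e+6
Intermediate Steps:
((((15 + 7*7) + 738) - 1402) - 3094/(-3983))*(4964 + 6*176) = ((((15 + 49) + 738) - 1402) - 3094*(-1/3983))*(4964 + 1056) = (((64 + 738) - 1402) + 442/569)*6020 = ((802 - 1402) + 442/569)*6020 = (-600 + 442/569)*6020 = -340958/569*6020 = -2052567160/569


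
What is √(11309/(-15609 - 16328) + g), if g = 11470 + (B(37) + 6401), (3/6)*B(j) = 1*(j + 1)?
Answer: 3*√2033897305790/31937 ≈ 133.97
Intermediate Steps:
B(j) = 2 + 2*j (B(j) = 2*(1*(j + 1)) = 2*(1*(1 + j)) = 2*(1 + j) = 2 + 2*j)
g = 17947 (g = 11470 + ((2 + 2*37) + 6401) = 11470 + ((2 + 74) + 6401) = 11470 + (76 + 6401) = 11470 + 6477 = 17947)
√(11309/(-15609 - 16328) + g) = √(11309/(-15609 - 16328) + 17947) = √(11309/(-31937) + 17947) = √(11309*(-1/31937) + 17947) = √(-11309/31937 + 17947) = √(573162030/31937) = 3*√2033897305790/31937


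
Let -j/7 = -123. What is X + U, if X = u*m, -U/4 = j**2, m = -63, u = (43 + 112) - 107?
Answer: -2968308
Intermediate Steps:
j = 861 (j = -7*(-123) = 861)
u = 48 (u = 155 - 107 = 48)
U = -2965284 (U = -4*861**2 = -4*741321 = -2965284)
X = -3024 (X = 48*(-63) = -3024)
X + U = -3024 - 2965284 = -2968308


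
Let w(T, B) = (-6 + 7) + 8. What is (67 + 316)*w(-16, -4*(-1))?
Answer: 3447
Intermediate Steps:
w(T, B) = 9 (w(T, B) = 1 + 8 = 9)
(67 + 316)*w(-16, -4*(-1)) = (67 + 316)*9 = 383*9 = 3447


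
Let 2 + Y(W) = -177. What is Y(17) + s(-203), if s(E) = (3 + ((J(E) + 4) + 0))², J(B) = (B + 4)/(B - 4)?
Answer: -4954067/42849 ≈ -115.62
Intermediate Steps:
Y(W) = -179 (Y(W) = -2 - 177 = -179)
J(B) = (4 + B)/(-4 + B)
s(E) = (7 + (4 + E)/(-4 + E))² (s(E) = (3 + (((4 + E)/(-4 + E) + 4) + 0))² = (3 + ((4 + (4 + E)/(-4 + E)) + 0))² = (3 + (4 + (4 + E)/(-4 + E)))² = (7 + (4 + E)/(-4 + E))²)
Y(17) + s(-203) = -179 + 64*(-3 - 203)²/(-4 - 203)² = -179 + 64*(-206)²/(-207)² = -179 + 64*(1/42849)*42436 = -179 + 2715904/42849 = -4954067/42849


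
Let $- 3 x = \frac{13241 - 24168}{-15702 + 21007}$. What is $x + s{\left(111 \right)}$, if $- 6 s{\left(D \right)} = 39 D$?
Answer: $- \frac{22943491}{31830} \approx -720.81$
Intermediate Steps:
$x = \frac{10927}{15915}$ ($x = - \frac{\left(13241 - 24168\right) \frac{1}{-15702 + 21007}}{3} = - \frac{\left(-10927\right) \frac{1}{5305}}{3} = \left(- \frac{1}{3}\right) \left(- \frac{10927}{5305}\right) = \frac{10927}{15915} \approx 0.68658$)
$s{\left(D \right)} = - \frac{13 D}{2}$ ($s{\left(D \right)} = - \frac{39 D}{6} = - \frac{13 D}{2}$)
$x + s{\left(111 \right)} = \frac{10927}{15915} - \frac{1443}{2} = - \frac{22943491}{31830}$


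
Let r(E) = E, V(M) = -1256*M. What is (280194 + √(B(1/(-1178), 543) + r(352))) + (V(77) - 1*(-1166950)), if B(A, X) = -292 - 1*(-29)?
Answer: 1350432 + √89 ≈ 1.3504e+6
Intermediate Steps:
B(A, X) = -263 (B(A, X) = -292 + 29 = -263)
(280194 + √(B(1/(-1178), 543) + r(352))) + (V(77) - 1*(-1166950)) = (280194 + √(-263 + 352)) + (-1256*77 - 1*(-1166950)) = (280194 + √89) + (-96712 + 1166950) = (280194 + √89) + 1070238 = 1350432 + √89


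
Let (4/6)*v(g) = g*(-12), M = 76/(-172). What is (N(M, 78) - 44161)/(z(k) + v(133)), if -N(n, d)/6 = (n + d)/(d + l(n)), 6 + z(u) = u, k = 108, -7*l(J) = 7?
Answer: 146237081/7588812 ≈ 19.270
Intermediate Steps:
M = -19/43 (M = 76*(-1/172) = -19/43 ≈ -0.44186)
v(g) = -18*g (v(g) = 3*(g*(-12))/2 = 3*(-12*g)/2 = -18*g)
l(J) = -1 (l(J) = -⅐*7 = -1)
z(u) = -6 + u
N(n, d) = -6*(d + n)/(-1 + d) (N(n, d) = -6*(n + d)/(d - 1) = -6*(d + n)/(-1 + d))
(N(M, 78) - 44161)/(z(k) + v(133)) = (6*(-1*78 - 1*(-19/43))/(-1 + 78) - 44161)/((-6 + 108) - 18*133) = (6*(-78 + 19/43)/77 - 44161)/(102 - 2394) = (6*(1/77)*(-3335/43) - 44161)/(-2292) = (-20010/3311 - 44161)*(-1/2292) = -146237081/3311*(-1/2292) = 146237081/7588812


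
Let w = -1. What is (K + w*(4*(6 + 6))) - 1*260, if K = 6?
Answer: -302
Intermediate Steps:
(K + w*(4*(6 + 6))) - 1*260 = (6 - 4*(6 + 6)) - 1*260 = (6 - 4*12) - 260 = (6 - 1*48) - 260 = (6 - 48) - 260 = -42 - 260 = -302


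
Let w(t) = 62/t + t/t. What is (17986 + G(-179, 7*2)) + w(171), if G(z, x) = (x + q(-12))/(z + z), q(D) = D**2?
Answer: 550561672/30609 ≈ 17987.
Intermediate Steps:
w(t) = 1 + 62/t (w(t) = 62/t + 1 = 1 + 62/t)
G(z, x) = (144 + x)/(2*z) (G(z, x) = (x + (-12)**2)/(z + z) = (x + 144)/((2*z)) = (144 + x)*(1/(2*z)) = (144 + x)/(2*z))
(17986 + G(-179, 7*2)) + w(171) = (17986 + (1/2)*(144 + 7*2)/(-179)) + (62 + 171)/171 = (17986 + (1/2)*(-1/179)*(144 + 14)) + (1/171)*233 = (17986 + (1/2)*(-1/179)*158) + 233/171 = (17986 - 79/179) + 233/171 = 3219415/179 + 233/171 = 550561672/30609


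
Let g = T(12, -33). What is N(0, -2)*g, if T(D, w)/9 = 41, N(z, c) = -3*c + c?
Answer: 1476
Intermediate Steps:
N(z, c) = -2*c
T(D, w) = 369 (T(D, w) = 9*41 = 369)
g = 369
N(0, -2)*g = -2*(-2)*369 = 4*369 = 1476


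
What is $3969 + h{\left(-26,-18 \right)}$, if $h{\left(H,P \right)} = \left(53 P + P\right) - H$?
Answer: $3023$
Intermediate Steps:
$h{\left(H,P \right)} = - H + 54 P$ ($h{\left(H,P \right)} = 54 P - H = - H + 54 P$)
$3969 + h{\left(-26,-18 \right)} = 3969 + \left(\left(-1\right) \left(-26\right) + 54 \left(-18\right)\right) = 3969 + \left(26 - 972\right) = 3969 - 946 = 3023$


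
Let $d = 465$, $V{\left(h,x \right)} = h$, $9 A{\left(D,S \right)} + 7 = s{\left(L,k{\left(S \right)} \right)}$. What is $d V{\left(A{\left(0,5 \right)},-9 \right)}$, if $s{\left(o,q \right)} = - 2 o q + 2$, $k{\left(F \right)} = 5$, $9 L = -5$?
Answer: $\frac{775}{27} \approx 28.704$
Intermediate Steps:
$L = - \frac{5}{9}$ ($L = \frac{1}{9} \left(-5\right) = - \frac{5}{9} \approx -0.55556$)
$s{\left(o,q \right)} = 2 - 2 o q$ ($s{\left(o,q \right)} = - 2 o q + 2 = 2 - 2 o q$)
$A{\left(D,S \right)} = \frac{5}{81}$ ($A{\left(D,S \right)} = - \frac{7}{9} + \frac{2 - \left(- \frac{10}{9}\right) 5}{9} = - \frac{7}{9} + \frac{2 + \frac{50}{9}}{9} = - \frac{7}{9} + \frac{1}{9} \cdot \frac{68}{9} = - \frac{7}{9} + \frac{68}{81} = \frac{5}{81}$)
$d V{\left(A{\left(0,5 \right)},-9 \right)} = 465 \cdot \frac{5}{81} = \frac{775}{27}$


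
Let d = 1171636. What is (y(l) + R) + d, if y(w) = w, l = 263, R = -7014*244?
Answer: -539517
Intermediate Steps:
R = -1711416
(y(l) + R) + d = (263 - 1711416) + 1171636 = -1711153 + 1171636 = -539517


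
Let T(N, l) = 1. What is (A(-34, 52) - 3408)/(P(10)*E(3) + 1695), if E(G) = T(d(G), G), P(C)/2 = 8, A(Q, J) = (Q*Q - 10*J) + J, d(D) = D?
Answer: -2720/1711 ≈ -1.5897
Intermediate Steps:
A(Q, J) = Q² - 9*J (A(Q, J) = (Q² - 10*J) + J = Q² - 9*J)
P(C) = 16 (P(C) = 2*8 = 16)
E(G) = 1
(A(-34, 52) - 3408)/(P(10)*E(3) + 1695) = (((-34)² - 9*52) - 3408)/(16*1 + 1695) = ((1156 - 468) - 3408)/(16 + 1695) = (688 - 3408)/1711 = -2720*1/1711 = -2720/1711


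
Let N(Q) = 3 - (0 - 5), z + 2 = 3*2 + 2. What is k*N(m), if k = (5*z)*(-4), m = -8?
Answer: -960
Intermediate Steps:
z = 6 (z = -2 + (3*2 + 2) = -2 + (6 + 2) = -2 + 8 = 6)
N(Q) = 8 (N(Q) = 3 - 1*(-5) = 3 + 5 = 8)
k = -120 (k = (5*6)*(-4) = 30*(-4) = -120)
k*N(m) = -120*8 = -960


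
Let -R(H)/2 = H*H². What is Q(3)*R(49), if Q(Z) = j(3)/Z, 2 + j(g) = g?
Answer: -235298/3 ≈ -78433.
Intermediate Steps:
j(g) = -2 + g
Q(Z) = 1/Z (Q(Z) = (-2 + 3)/Z = 1/Z)
R(H) = -2*H³ (R(H) = -2*H*H² = -2*H³)
Q(3)*R(49) = (-2*49³)/3 = (-2*117649)/3 = (⅓)*(-235298) = -235298/3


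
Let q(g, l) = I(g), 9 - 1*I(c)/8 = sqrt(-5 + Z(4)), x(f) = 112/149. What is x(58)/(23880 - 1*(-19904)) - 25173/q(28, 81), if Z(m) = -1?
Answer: (-20528001513*I + 112*sqrt(6))/(6523816*(sqrt(6) + 9*I)) ≈ -325.51 - 88.593*I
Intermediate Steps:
x(f) = 112/149 (x(f) = 112*(1/149) = 112/149)
I(c) = 72 - 8*I*sqrt(6) (I(c) = 72 - 8*sqrt(-5 - 1) = 72 - 8*I*sqrt(6))
q(g, l) = 72 - 8*I*sqrt(6)
x(58)/(23880 - 1*(-19904)) - 25173/q(28, 81) = 112/(149*(23880 - 1*(-19904))) - 25173/(72 - 8*I*sqrt(6)) = 112/(149*(23880 + 19904)) - 25173/(72 - 8*I*sqrt(6)) = (112/149)/43784 - 25173/(72 - 8*I*sqrt(6)) = (112/149)*(1/43784) - 25173/(72 - 8*I*sqrt(6)) = 14/815477 - 25173/(72 - 8*I*sqrt(6))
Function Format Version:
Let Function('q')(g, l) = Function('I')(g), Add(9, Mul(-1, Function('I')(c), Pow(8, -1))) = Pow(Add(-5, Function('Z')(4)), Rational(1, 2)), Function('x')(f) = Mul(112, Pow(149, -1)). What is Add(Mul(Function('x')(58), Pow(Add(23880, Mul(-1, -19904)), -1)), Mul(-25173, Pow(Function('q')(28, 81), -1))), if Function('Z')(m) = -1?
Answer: Mul(Rational(1, 6523816), Pow(Add(Pow(6, Rational(1, 2)), Mul(9, I)), -1), Add(Mul(-20528001513, I), Mul(112, Pow(6, Rational(1, 2))))) ≈ Add(-325.51, Mul(-88.593, I))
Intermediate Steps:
Function('x')(f) = Rational(112, 149) (Function('x')(f) = Mul(112, Rational(1, 149)) = Rational(112, 149))
Function('I')(c) = Add(72, Mul(-8, I, Pow(6, Rational(1, 2)))) (Function('I')(c) = Add(72, Mul(-8, Pow(Add(-5, -1), Rational(1, 2)))) = Add(72, Mul(-8, Pow(-6, Rational(1, 2)))) = Add(72, Mul(-8, Mul(I, Pow(6, Rational(1, 2))))) = Add(72, Mul(-8, I, Pow(6, Rational(1, 2)))))
Function('q')(g, l) = Add(72, Mul(-8, I, Pow(6, Rational(1, 2))))
Add(Mul(Function('x')(58), Pow(Add(23880, Mul(-1, -19904)), -1)), Mul(-25173, Pow(Function('q')(28, 81), -1))) = Add(Mul(Rational(112, 149), Pow(Add(23880, Mul(-1, -19904)), -1)), Mul(-25173, Pow(Add(72, Mul(-8, I, Pow(6, Rational(1, 2)))), -1))) = Add(Mul(Rational(112, 149), Pow(Add(23880, 19904), -1)), Mul(-25173, Pow(Add(72, Mul(-8, I, Pow(6, Rational(1, 2)))), -1))) = Add(Mul(Rational(112, 149), Pow(43784, -1)), Mul(-25173, Pow(Add(72, Mul(-8, I, Pow(6, Rational(1, 2)))), -1))) = Add(Mul(Rational(112, 149), Rational(1, 43784)), Mul(-25173, Pow(Add(72, Mul(-8, I, Pow(6, Rational(1, 2)))), -1))) = Add(Rational(14, 815477), Mul(-25173, Pow(Add(72, Mul(-8, I, Pow(6, Rational(1, 2)))), -1)))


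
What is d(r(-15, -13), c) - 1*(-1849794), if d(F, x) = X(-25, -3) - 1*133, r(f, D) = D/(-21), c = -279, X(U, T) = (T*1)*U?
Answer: 1849736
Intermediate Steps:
X(U, T) = T*U
r(f, D) = -D/21 (r(f, D) = D*(-1/21) = -D/21)
d(F, x) = -58 (d(F, x) = -3*(-25) - 1*133 = 75 - 133 = -58)
d(r(-15, -13), c) - 1*(-1849794) = -58 - 1*(-1849794) = -58 + 1849794 = 1849736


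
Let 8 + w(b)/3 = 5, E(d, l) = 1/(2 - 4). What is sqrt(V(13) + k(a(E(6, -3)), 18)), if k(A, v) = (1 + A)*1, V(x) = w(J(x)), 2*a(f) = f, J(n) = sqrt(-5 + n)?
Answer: I*sqrt(33)/2 ≈ 2.8723*I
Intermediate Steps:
E(d, l) = -1/2 (E(d, l) = 1/(-2) = -1/2)
w(b) = -9 (w(b) = -24 + 3*5 = -24 + 15 = -9)
a(f) = f/2
V(x) = -9
k(A, v) = 1 + A
sqrt(V(13) + k(a(E(6, -3)), 18)) = sqrt(-9 + (1 + (1/2)*(-1/2))) = sqrt(-9 + (1 - 1/4)) = sqrt(-9 + 3/4) = sqrt(-33/4) = I*sqrt(33)/2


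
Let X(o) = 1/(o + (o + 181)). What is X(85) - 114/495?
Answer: -4391/19305 ≈ -0.22745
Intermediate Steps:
X(o) = 1/(181 + 2*o) (X(o) = 1/(o + (181 + o)) = 1/(181 + 2*o))
X(85) - 114/495 = 1/(181 + 2*85) - 114/495 = 1/(181 + 170) - 114*1/495 = 1/351 - 38/165 = -4391/19305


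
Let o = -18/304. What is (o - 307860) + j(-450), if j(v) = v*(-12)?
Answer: -45973929/152 ≈ -3.0246e+5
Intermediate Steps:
j(v) = -12*v
o = -9/152 (o = (1/304)*(-18) = -9/152 ≈ -0.059211)
(o - 307860) + j(-450) = (-9/152 - 307860) - 12*(-450) = -46794729/152 + 5400 = -45973929/152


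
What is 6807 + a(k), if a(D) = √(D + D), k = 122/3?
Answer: 6807 + 2*√183/3 ≈ 6816.0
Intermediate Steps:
k = 122/3 (k = 122*(⅓) = 122/3 ≈ 40.667)
a(D) = √2*√D (a(D) = √(2*D) = √2*√D)
6807 + a(k) = 6807 + √2*√(122/3) = 6807 + √2*(√366/3) = 6807 + 2*√183/3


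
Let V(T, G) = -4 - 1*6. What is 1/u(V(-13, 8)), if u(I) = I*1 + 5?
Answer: -1/5 ≈ -0.20000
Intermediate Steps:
V(T, G) = -10 (V(T, G) = -4 - 6 = -10)
u(I) = 5 + I (u(I) = I + 5 = 5 + I)
1/u(V(-13, 8)) = 1/(5 - 10) = 1/(-5) = -1/5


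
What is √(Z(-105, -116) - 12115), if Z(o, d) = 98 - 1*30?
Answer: I*√12047 ≈ 109.76*I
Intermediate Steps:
Z(o, d) = 68 (Z(o, d) = 98 - 30 = 68)
√(Z(-105, -116) - 12115) = √(68 - 12115) = √(-12047) = I*√12047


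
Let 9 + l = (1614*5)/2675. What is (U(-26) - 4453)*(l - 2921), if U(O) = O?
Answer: 7013827344/535 ≈ 1.3110e+7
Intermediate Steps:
l = -3201/535 (l = -9 + (1614*5)/2675 = -9 + 8070*(1/2675) = -9 + 1614/535 = -3201/535 ≈ -5.9832)
(U(-26) - 4453)*(l - 2921) = (-26 - 4453)*(-3201/535 - 2921) = -4479*(-1565936/535) = 7013827344/535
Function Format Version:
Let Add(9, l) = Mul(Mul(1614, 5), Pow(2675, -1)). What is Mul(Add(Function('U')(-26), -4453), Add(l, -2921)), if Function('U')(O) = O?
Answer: Rational(7013827344, 535) ≈ 1.3110e+7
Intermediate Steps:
l = Rational(-3201, 535) (l = Add(-9, Mul(Mul(1614, 5), Pow(2675, -1))) = Add(-9, Mul(8070, Rational(1, 2675))) = Add(-9, Rational(1614, 535)) = Rational(-3201, 535) ≈ -5.9832)
Mul(Add(Function('U')(-26), -4453), Add(l, -2921)) = Mul(Add(-26, -4453), Add(Rational(-3201, 535), -2921)) = Mul(-4479, Rational(-1565936, 535)) = Rational(7013827344, 535)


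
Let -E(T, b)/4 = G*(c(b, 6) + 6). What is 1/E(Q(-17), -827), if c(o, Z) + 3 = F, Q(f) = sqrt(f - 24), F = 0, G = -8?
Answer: 1/96 ≈ 0.010417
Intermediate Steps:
Q(f) = sqrt(-24 + f)
c(o, Z) = -3 (c(o, Z) = -3 + 0 = -3)
E(T, b) = 96 (E(T, b) = -(-32)*(-3 + 6) = -(-32)*3 = -4*(-24) = 96)
1/E(Q(-17), -827) = 1/96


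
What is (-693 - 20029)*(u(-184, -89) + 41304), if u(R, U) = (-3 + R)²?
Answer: -1580529106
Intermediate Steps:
(-693 - 20029)*(u(-184, -89) + 41304) = (-693 - 20029)*((-3 - 184)² + 41304) = -20722*((-187)² + 41304) = -20722*(34969 + 41304) = -20722*76273 = -1580529106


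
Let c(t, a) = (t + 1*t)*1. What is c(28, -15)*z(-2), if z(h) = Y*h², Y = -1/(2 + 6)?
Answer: -28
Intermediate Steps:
c(t, a) = 2*t (c(t, a) = (t + t)*1 = (2*t)*1 = 2*t)
Y = -⅛ (Y = -1/8 = -1*⅛ = -⅛ ≈ -0.12500)
z(h) = -h²/8
c(28, -15)*z(-2) = (2*28)*(-⅛*(-2)²) = 56*(-⅛*4) = 56*(-½) = -28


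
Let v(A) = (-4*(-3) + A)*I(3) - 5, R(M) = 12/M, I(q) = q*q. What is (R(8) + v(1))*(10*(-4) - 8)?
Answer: -5448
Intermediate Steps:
I(q) = q**2
v(A) = 103 + 9*A (v(A) = (-4*(-3) + A)*3**2 - 5 = (12 + A)*9 - 5 = (108 + 9*A) - 5 = 103 + 9*A)
(R(8) + v(1))*(10*(-4) - 8) = (12/8 + (103 + 9*1))*(10*(-4) - 8) = (12*(1/8) + (103 + 9))*(-40 - 8) = (3/2 + 112)*(-48) = (227/2)*(-48) = -5448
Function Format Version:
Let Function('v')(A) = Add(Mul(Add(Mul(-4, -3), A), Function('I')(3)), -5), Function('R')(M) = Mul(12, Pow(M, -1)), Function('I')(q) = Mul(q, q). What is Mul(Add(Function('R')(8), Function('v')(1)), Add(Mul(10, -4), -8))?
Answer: -5448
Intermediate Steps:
Function('I')(q) = Pow(q, 2)
Function('v')(A) = Add(103, Mul(9, A)) (Function('v')(A) = Add(Mul(Add(Mul(-4, -3), A), Pow(3, 2)), -5) = Add(Mul(Add(12, A), 9), -5) = Add(Add(108, Mul(9, A)), -5) = Add(103, Mul(9, A)))
Mul(Add(Function('R')(8), Function('v')(1)), Add(Mul(10, -4), -8)) = Mul(Add(Mul(12, Pow(8, -1)), Add(103, Mul(9, 1))), Add(Mul(10, -4), -8)) = Mul(Add(Mul(12, Rational(1, 8)), Add(103, 9)), Add(-40, -8)) = Mul(Add(Rational(3, 2), 112), -48) = Mul(Rational(227, 2), -48) = -5448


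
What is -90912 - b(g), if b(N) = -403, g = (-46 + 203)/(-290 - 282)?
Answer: -90509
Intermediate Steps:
g = -157/572 (g = 157/(-572) = 157*(-1/572) = -157/572 ≈ -0.27448)
-90912 - b(g) = -90912 - 1*(-403) = -90912 + 403 = -90509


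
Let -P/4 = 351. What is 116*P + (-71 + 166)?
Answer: -162769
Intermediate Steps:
P = -1404 (P = -4*351 = -1404)
116*P + (-71 + 166) = 116*(-1404) + (-71 + 166) = -162864 + 95 = -162769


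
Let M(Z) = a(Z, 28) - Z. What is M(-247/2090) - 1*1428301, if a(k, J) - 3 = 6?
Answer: -157112107/110 ≈ -1.4283e+6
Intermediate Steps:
a(k, J) = 9 (a(k, J) = 3 + 6 = 9)
M(Z) = 9 - Z
M(-247/2090) - 1*1428301 = (9 - (-247)/2090) - 1*1428301 = (9 - (-247)/2090) - 1428301 = (9 - 1*(-13/110)) - 1428301 = (9 + 13/110) - 1428301 = 1003/110 - 1428301 = -157112107/110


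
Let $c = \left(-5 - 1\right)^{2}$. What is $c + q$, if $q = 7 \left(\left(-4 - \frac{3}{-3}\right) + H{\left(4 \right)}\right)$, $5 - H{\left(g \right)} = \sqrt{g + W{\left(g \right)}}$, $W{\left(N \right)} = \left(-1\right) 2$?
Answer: $50 - 7 \sqrt{2} \approx 40.101$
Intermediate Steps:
$W{\left(N \right)} = -2$
$H{\left(g \right)} = 5 - \sqrt{-2 + g}$ ($H{\left(g \right)} = 5 - \sqrt{g - 2} = 5 - \sqrt{-2 + g}$)
$c = 36$ ($c = \left(-6\right)^{2} = 36$)
$q = 14 - 7 \sqrt{2}$ ($q = 7 \left(\left(-4 - \frac{3}{-3}\right) + \left(5 - \sqrt{-2 + 4}\right)\right) = 7 \left(\left(-4 - -1\right) + \left(5 - \sqrt{2}\right)\right) = 7 \left(\left(-4 + 1\right) + \left(5 - \sqrt{2}\right)\right) = 7 \left(-3 + \left(5 - \sqrt{2}\right)\right) = 7 \left(2 - \sqrt{2}\right) = 14 - 7 \sqrt{2} \approx 4.1005$)
$c + q = 36 + \left(14 - 7 \sqrt{2}\right) = 50 - 7 \sqrt{2}$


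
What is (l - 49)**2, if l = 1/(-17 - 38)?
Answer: 7268416/3025 ≈ 2402.8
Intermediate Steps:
l = -1/55 (l = 1/(-55) = -1/55 ≈ -0.018182)
(l - 49)**2 = (-1/55 - 49)**2 = (-2696/55)**2 = 7268416/3025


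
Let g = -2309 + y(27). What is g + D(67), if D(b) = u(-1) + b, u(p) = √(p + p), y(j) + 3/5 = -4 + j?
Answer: -11098/5 + I*√2 ≈ -2219.6 + 1.4142*I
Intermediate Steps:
y(j) = -23/5 + j (y(j) = -⅗ + (-4 + j) = -23/5 + j)
u(p) = √2*√p (u(p) = √(2*p) = √2*√p)
g = -11433/5 (g = -2309 + (-23/5 + 27) = -2309 + 112/5 = -11433/5 ≈ -2286.6)
D(b) = b + I*√2 (D(b) = √2*√(-1) + b = √2*I + b = I*√2 + b = b + I*√2)
g + D(67) = -11433/5 + (67 + I*√2) = -11098/5 + I*√2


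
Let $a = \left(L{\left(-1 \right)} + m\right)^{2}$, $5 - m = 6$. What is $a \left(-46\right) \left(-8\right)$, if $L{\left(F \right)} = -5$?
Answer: $13248$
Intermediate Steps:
$m = -1$ ($m = 5 - 6 = -1$)
$a = 36$ ($a = \left(-5 - 1\right)^{2} = \left(-6\right)^{2} = 36$)
$a \left(-46\right) \left(-8\right) = 36 \left(-46\right) \left(-8\right) = \left(-1656\right) \left(-8\right) = 13248$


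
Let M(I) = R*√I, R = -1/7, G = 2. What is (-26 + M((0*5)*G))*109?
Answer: -2834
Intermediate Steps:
R = -⅐ (R = -1*⅐ = -⅐ ≈ -0.14286)
M(I) = -√I/7
(-26 + M((0*5)*G))*109 = (-26 - 0*√2/7)*109 = (-26 - √(0*2)/7)*109 = (-26 - √0/7)*109 = (-26 - ⅐*0)*109 = (-26 + 0)*109 = -26*109 = -2834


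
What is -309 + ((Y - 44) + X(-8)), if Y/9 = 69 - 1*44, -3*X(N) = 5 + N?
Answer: -127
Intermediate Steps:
X(N) = -5/3 - N/3 (X(N) = -(5 + N)/3 = -5/3 - N/3)
Y = 225 (Y = 9*(69 - 1*44) = 9*(69 - 44) = 9*25 = 225)
-309 + ((Y - 44) + X(-8)) = -309 + ((225 - 44) + (-5/3 - ⅓*(-8))) = -309 + (181 + (-5/3 + 8/3)) = -309 + (181 + 1) = -309 + 182 = -127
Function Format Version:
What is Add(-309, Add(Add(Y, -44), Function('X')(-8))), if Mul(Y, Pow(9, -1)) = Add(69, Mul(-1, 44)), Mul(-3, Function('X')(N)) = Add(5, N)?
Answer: -127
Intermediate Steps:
Function('X')(N) = Add(Rational(-5, 3), Mul(Rational(-1, 3), N)) (Function('X')(N) = Mul(Rational(-1, 3), Add(5, N)) = Add(Rational(-5, 3), Mul(Rational(-1, 3), N)))
Y = 225 (Y = Mul(9, Add(69, Mul(-1, 44))) = Mul(9, Add(69, -44)) = Mul(9, 25) = 225)
Add(-309, Add(Add(Y, -44), Function('X')(-8))) = Add(-309, Add(Add(225, -44), Add(Rational(-5, 3), Mul(Rational(-1, 3), -8)))) = Add(-309, Add(181, Add(Rational(-5, 3), Rational(8, 3)))) = Add(-309, Add(181, 1)) = Add(-309, 182) = -127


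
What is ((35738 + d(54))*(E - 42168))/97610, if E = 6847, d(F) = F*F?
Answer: -682648967/48805 ≈ -13987.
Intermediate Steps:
d(F) = F**2
((35738 + d(54))*(E - 42168))/97610 = ((35738 + 54**2)*(6847 - 42168))/97610 = ((35738 + 2916)*(-35321))*(1/97610) = (38654*(-35321))*(1/97610) = -1365297934*1/97610 = -682648967/48805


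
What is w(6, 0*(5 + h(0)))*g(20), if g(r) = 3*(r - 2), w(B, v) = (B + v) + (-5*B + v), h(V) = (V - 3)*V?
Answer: -1296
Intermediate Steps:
h(V) = V*(-3 + V) (h(V) = (-3 + V)*V = V*(-3 + V))
w(B, v) = -4*B + 2*v (w(B, v) = (B + v) + (v - 5*B) = -4*B + 2*v)
g(r) = -6 + 3*r (g(r) = 3*(-2 + r) = -6 + 3*r)
w(6, 0*(5 + h(0)))*g(20) = (-4*6 + 2*(0*(5 + 0*(-3 + 0))))*(-6 + 3*20) = (-24 + 2*(0*(5 + 0*(-3))))*(-6 + 60) = (-24 + 2*(0*(5 + 0)))*54 = (-24 + 2*(0*5))*54 = (-24 + 2*0)*54 = (-24 + 0)*54 = -24*54 = -1296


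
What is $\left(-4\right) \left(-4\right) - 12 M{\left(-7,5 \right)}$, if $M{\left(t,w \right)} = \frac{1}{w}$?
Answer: $\frac{68}{5} \approx 13.6$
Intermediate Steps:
$\left(-4\right) \left(-4\right) - 12 M{\left(-7,5 \right)} = \left(-4\right) \left(-4\right) - \frac{12}{5} = 16 - \frac{12}{5} = \frac{68}{5}$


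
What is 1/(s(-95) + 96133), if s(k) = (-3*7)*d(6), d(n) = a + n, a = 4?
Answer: 1/95923 ≈ 1.0425e-5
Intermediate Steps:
d(n) = 4 + n
s(k) = -210 (s(k) = (-3*7)*(4 + 6) = -21*10 = -210)
1/(s(-95) + 96133) = 1/(-210 + 96133) = 1/95923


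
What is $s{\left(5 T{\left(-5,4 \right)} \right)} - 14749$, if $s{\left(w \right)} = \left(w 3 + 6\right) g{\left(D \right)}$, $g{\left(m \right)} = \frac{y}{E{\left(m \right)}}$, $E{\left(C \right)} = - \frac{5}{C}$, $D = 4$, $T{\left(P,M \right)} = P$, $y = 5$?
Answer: $-14473$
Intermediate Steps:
$g{\left(m \right)} = - m$ ($g{\left(m \right)} = \frac{5}{\left(-5\right) \frac{1}{m}} = 5 \left(- \frac{m}{5}\right) = - m$)
$s{\left(w \right)} = -24 - 12 w$ ($s{\left(w \right)} = \left(w 3 + 6\right) \left(\left(-1\right) 4\right) = \left(3 w + 6\right) \left(-4\right) = \left(6 + 3 w\right) \left(-4\right) = -24 - 12 w$)
$s{\left(5 T{\left(-5,4 \right)} \right)} - 14749 = \left(-24 - 12 \cdot 5 \left(-5\right)\right) - 14749 = \left(-24 - -300\right) - 14749 = \left(-24 + 300\right) - 14749 = 276 - 14749 = -14473$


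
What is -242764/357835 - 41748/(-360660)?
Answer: -1210272811/2150946185 ≈ -0.56267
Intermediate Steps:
-242764/357835 - 41748/(-360660) = -242764*1/357835 - 41748*(-1/360660) = -242764/357835 + 3479/30055 = -1210272811/2150946185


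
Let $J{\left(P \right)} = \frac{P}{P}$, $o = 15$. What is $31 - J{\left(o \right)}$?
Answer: $30$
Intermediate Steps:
$J{\left(P \right)} = 1$
$31 - J{\left(o \right)} = 31 - 1 = 30$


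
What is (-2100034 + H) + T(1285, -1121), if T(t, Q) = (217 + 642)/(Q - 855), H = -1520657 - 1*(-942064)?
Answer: -5292967811/1976 ≈ -2.6786e+6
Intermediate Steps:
H = -578593 (H = -1520657 + 942064 = -578593)
T(t, Q) = 859/(-855 + Q)
(-2100034 + H) + T(1285, -1121) = (-2100034 - 578593) + 859/(-855 - 1121) = -2678627 + 859/(-1976) = -2678627 + 859*(-1/1976) = -2678627 - 859/1976 = -5292967811/1976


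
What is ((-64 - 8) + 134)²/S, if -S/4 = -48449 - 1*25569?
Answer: 961/74018 ≈ 0.012983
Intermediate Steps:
S = 296072 (S = -4*(-48449 - 1*25569) = -4*(-48449 - 25569) = -4*(-74018) = 296072)
((-64 - 8) + 134)²/S = ((-64 - 8) + 134)²/296072 = (-72 + 134)²*(1/296072) = 62²*(1/296072) = 3844*(1/296072) = 961/74018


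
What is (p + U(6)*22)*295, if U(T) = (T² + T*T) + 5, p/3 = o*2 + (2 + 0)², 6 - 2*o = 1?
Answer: 507695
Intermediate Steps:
o = 5/2 (o = 3 - ½*1 = 3 - ½ = 5/2 ≈ 2.5000)
p = 27 (p = 3*((5/2)*2 + (2 + 0)²) = 3*(5 + 2²) = 3*(5 + 4) = 3*9 = 27)
U(T) = 5 + 2*T² (U(T) = (T² + T²) + 5 = 2*T² + 5 = 5 + 2*T²)
(p + U(6)*22)*295 = (27 + (5 + 2*6²)*22)*295 = (27 + (5 + 2*36)*22)*295 = (27 + (5 + 72)*22)*295 = (27 + 77*22)*295 = (27 + 1694)*295 = 1721*295 = 507695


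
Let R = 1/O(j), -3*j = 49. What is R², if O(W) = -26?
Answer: 1/676 ≈ 0.0014793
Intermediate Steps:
j = -49/3 (j = -⅓*49 = -49/3 ≈ -16.333)
R = -1/26 (R = 1/(-26) = -1/26 ≈ -0.038462)
R² = (-1/26)² = 1/676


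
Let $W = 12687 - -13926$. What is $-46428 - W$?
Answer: $-73041$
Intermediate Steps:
$W = 26613$ ($W = 12687 + 13926 = 26613$)
$-46428 - W = -46428 - 26613 = -73041$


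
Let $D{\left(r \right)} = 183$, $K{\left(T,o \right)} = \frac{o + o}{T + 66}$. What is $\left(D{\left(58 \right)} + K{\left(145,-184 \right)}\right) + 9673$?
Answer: $\frac{2079248}{211} \approx 9854.3$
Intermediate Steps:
$K{\left(T,o \right)} = \frac{2 o}{66 + T}$
$\left(D{\left(58 \right)} + K{\left(145,-184 \right)}\right) + 9673 = \left(183 + 2 \left(-184\right) \frac{1}{66 + 145}\right) + 9673 = \left(183 + 2 \left(-184\right) \frac{1}{211}\right) + 9673 = \left(183 - \frac{368}{211}\right) + 9673 = \frac{38245}{211} + 9673 = \frac{2079248}{211}$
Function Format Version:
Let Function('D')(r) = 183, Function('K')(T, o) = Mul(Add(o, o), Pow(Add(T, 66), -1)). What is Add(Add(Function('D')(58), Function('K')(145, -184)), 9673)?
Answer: Rational(2079248, 211) ≈ 9854.3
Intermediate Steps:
Function('K')(T, o) = Mul(2, o, Pow(Add(66, T), -1)) (Function('K')(T, o) = Mul(Mul(2, o), Pow(Add(66, T), -1)) = Mul(2, o, Pow(Add(66, T), -1)))
Add(Add(Function('D')(58), Function('K')(145, -184)), 9673) = Add(Add(183, Mul(2, -184, Pow(Add(66, 145), -1))), 9673) = Add(Add(183, Mul(2, -184, Pow(211, -1))), 9673) = Add(Add(183, Mul(2, -184, Rational(1, 211))), 9673) = Add(Add(183, Rational(-368, 211)), 9673) = Add(Rational(38245, 211), 9673) = Rational(2079248, 211)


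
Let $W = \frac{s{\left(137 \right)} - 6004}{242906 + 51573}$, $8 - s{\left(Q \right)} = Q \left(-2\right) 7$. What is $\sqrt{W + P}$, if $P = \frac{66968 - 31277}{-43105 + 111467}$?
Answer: $\frac{\sqrt{205971491714035230694}}{20131173398} \approx 0.71291$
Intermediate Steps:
$s{\left(Q \right)} = 8 + 14 Q$ ($s{\left(Q \right)} = 8 - Q \left(-2\right) 7 = 8 - - 2 Q 7 = 8 - - 14 Q = 8 + 14 Q$)
$W = - \frac{4078}{294479}$ ($W = \frac{\left(8 + 14 \cdot 137\right) - 6004}{242906 + 51573} = \frac{\left(8 + 1918\right) - 6004}{294479} = \left(1926 - 6004\right) \frac{1}{294479} = \left(-4078\right) \frac{1}{294479} = - \frac{4078}{294479} \approx -0.013848$)
$P = \frac{35691}{68362} \approx 0.52209$
$\sqrt{W + P} = \sqrt{- \frac{4078}{294479} + \frac{35691}{68362}} = \sqrt{\frac{10231469753}{20131173398}} = \frac{\sqrt{205971491714035230694}}{20131173398}$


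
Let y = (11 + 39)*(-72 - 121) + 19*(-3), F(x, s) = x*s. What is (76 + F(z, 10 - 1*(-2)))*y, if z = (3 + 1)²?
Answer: -2601476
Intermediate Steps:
z = 16 (z = 4² = 16)
F(x, s) = s*x
y = -9707 (y = 50*(-193) - 57 = -9650 - 57 = -9707)
(76 + F(z, 10 - 1*(-2)))*y = (76 + (10 - 1*(-2))*16)*(-9707) = (76 + (10 + 2)*16)*(-9707) = (76 + 12*16)*(-9707) = (76 + 192)*(-9707) = 268*(-9707) = -2601476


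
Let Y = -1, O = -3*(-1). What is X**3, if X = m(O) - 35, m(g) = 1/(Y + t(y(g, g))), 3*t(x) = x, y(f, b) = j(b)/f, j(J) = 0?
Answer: -46656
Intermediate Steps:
O = 3
y(f, b) = 0 (y(f, b) = 0/f = 0)
t(x) = x/3
m(g) = -1 (m(g) = 1/(-1 + (1/3)*0) = 1/(-1 + 0) = 1/(-1) = -1)
X = -36 (X = -1 - 35 = -36)
X**3 = (-36)**3 = -46656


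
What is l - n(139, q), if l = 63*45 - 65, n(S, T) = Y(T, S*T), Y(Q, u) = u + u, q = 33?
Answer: -6404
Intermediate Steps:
Y(Q, u) = 2*u
n(S, T) = 2*S*T (n(S, T) = 2*(S*T) = 2*S*T)
l = 2770 (l = 2835 - 65 = 2770)
l - n(139, q) = 2770 - 2*139*33 = 2770 - 1*9174 = 2770 - 9174 = -6404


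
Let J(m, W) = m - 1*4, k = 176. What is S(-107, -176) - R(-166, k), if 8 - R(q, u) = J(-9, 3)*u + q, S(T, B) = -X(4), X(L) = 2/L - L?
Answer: -4917/2 ≈ -2458.5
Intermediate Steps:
X(L) = -L + 2/L
J(m, W) = -4 + m (J(m, W) = m - 4 = -4 + m)
S(T, B) = 7/2 (S(T, B) = -(-1*4 + 2/4) = -(-4 + 2*(1/4)) = -(-4 + 1/2) = -1*(-7/2) = 7/2)
R(q, u) = 8 - q + 13*u (R(q, u) = 8 - ((-4 - 9)*u + q) = 8 - (-13*u + q) = 8 - (q - 13*u) = 8 + (-q + 13*u) = 8 - q + 13*u)
S(-107, -176) - R(-166, k) = 7/2 - (8 - 1*(-166) + 13*176) = 7/2 - (8 + 166 + 2288) = 7/2 - 1*2462 = 7/2 - 2462 = -4917/2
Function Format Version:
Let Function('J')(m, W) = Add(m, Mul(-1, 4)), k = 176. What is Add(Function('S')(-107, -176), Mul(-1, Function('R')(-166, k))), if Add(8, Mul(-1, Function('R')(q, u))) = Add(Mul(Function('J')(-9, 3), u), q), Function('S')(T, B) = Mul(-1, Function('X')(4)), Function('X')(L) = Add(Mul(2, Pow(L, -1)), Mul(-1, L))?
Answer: Rational(-4917, 2) ≈ -2458.5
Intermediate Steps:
Function('X')(L) = Add(Mul(-1, L), Mul(2, Pow(L, -1)))
Function('J')(m, W) = Add(-4, m) (Function('J')(m, W) = Add(m, -4) = Add(-4, m))
Function('S')(T, B) = Rational(7, 2) (Function('S')(T, B) = Mul(-1, Add(Mul(-1, 4), Mul(2, Pow(4, -1)))) = Mul(-1, Add(-4, Mul(2, Rational(1, 4)))) = Mul(-1, Add(-4, Rational(1, 2))) = Mul(-1, Rational(-7, 2)) = Rational(7, 2))
Function('R')(q, u) = Add(8, Mul(-1, q), Mul(13, u)) (Function('R')(q, u) = Add(8, Mul(-1, Add(Mul(Add(-4, -9), u), q))) = Add(8, Mul(-1, Add(Mul(-13, u), q))) = Add(8, Mul(-1, Add(q, Mul(-13, u)))) = Add(8, Add(Mul(-1, q), Mul(13, u))) = Add(8, Mul(-1, q), Mul(13, u)))
Add(Function('S')(-107, -176), Mul(-1, Function('R')(-166, k))) = Add(Rational(7, 2), Mul(-1, Add(8, Mul(-1, -166), Mul(13, 176)))) = Add(Rational(7, 2), Mul(-1, Add(8, 166, 2288))) = Add(Rational(7, 2), Mul(-1, 2462)) = Add(Rational(7, 2), -2462) = Rational(-4917, 2)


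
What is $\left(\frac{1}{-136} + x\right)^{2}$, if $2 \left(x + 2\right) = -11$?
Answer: $\frac{1042441}{18496} \approx 56.36$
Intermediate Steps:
$x = - \frac{15}{2}$ ($x = -2 + \frac{1}{2} \left(-11\right) = -2 - \frac{11}{2} = - \frac{15}{2} \approx -7.5$)
$\left(\frac{1}{-136} + x\right)^{2} = \left(\frac{1}{-136} - \frac{15}{2}\right)^{2} = \left(- \frac{1}{136} - \frac{15}{2}\right)^{2} = \left(- \frac{1021}{136}\right)^{2} = \frac{1042441}{18496}$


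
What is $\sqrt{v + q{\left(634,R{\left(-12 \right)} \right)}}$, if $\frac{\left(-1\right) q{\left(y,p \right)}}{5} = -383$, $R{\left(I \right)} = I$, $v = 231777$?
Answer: $2 \sqrt{58423} \approx 483.42$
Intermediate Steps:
$q{\left(y,p \right)} = 1915$ ($q{\left(y,p \right)} = \left(-5\right) \left(-383\right) = 1915$)
$\sqrt{v + q{\left(634,R{\left(-12 \right)} \right)}} = \sqrt{231777 + 1915} = \sqrt{233692} = 2 \sqrt{58423}$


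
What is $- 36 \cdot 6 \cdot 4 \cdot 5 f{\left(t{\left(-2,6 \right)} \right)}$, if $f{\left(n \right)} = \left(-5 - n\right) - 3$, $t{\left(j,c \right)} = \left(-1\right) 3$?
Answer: $21600$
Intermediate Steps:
$t{\left(j,c \right)} = -3$
$f{\left(n \right)} = -8 - n$
$- 36 \cdot 6 \cdot 4 \cdot 5 f{\left(t{\left(-2,6 \right)} \right)} = - 36 \cdot 6 \cdot 4 \cdot 5 \left(-8 - -3\right) = - 36 \cdot 24 \cdot 5 \left(-8 + 3\right) = \left(-36\right) 120 \left(-5\right) = \left(-4320\right) \left(-5\right) = 21600$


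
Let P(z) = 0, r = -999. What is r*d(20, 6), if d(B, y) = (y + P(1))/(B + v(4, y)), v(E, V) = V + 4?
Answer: -999/5 ≈ -199.80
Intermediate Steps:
v(E, V) = 4 + V
d(B, y) = y/(4 + B + y) (d(B, y) = (y + 0)/(B + (4 + y)) = y/(4 + B + y))
r*d(20, 6) = -5994/(4 + 20 + 6) = -5994/30 = -999*⅕ = -999/5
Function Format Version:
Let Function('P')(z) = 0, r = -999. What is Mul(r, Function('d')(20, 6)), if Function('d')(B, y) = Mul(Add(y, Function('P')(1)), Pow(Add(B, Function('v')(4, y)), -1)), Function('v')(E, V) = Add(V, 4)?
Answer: Rational(-999, 5) ≈ -199.80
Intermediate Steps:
Function('v')(E, V) = Add(4, V)
Function('d')(B, y) = Mul(y, Pow(Add(4, B, y), -1)) (Function('d')(B, y) = Mul(Add(y, 0), Pow(Add(B, Add(4, y)), -1)) = Mul(y, Pow(Add(4, B, y), -1)))
Mul(r, Function('d')(20, 6)) = Mul(-999, Mul(6, Pow(Add(4, 20, 6), -1))) = Mul(-999, Mul(6, Pow(30, -1))) = Mul(-999, Mul(6, Rational(1, 30))) = Mul(-999, Rational(1, 5)) = Rational(-999, 5)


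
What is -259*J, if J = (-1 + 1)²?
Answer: 0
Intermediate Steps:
J = 0 (J = 0² = 0)
-259*J = -259*0 = 0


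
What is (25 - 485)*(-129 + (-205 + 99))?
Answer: 108100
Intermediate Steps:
(25 - 485)*(-129 + (-205 + 99)) = -460*(-129 - 106) = -460*(-235) = 108100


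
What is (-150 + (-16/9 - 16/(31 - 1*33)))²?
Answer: 1674436/81 ≈ 20672.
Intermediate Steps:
(-150 + (-16/9 - 16/(31 - 1*33)))² = (-150 + (-16*⅑ - 16/(31 - 33)))² = (-150 + (-16/9 - 16/(-2)))² = (-150 + (-16/9 - 16*(-½)))² = (-150 + (-16/9 + 8))² = (-150 + 56/9)² = (-1294/9)² = 1674436/81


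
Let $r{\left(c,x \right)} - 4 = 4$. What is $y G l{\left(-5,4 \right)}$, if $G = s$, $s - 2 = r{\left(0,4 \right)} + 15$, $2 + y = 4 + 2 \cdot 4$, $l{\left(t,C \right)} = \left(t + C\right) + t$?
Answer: $-1500$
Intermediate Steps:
$r{\left(c,x \right)} = 8$ ($r{\left(c,x \right)} = 4 + 4 = 8$)
$l{\left(t,C \right)} = C + 2 t$ ($l{\left(t,C \right)} = \left(C + t\right) + t = C + 2 t$)
$y = 10$ ($y = -2 + \left(4 + 2 \cdot 4\right) = -2 + \left(4 + 8\right) = -2 + 12 = 10$)
$s = 25$ ($s = 2 + \left(8 + 15\right) = 2 + 23 = 25$)
$G = 25$
$y G l{\left(-5,4 \right)} = 10 \cdot 25 \left(4 + 2 \left(-5\right)\right) = 250 \left(4 - 10\right) = 250 \left(-6\right) = -1500$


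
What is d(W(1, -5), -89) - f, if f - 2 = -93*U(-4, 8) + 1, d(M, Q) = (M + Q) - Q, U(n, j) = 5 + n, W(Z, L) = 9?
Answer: 99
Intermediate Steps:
d(M, Q) = M
f = -90 (f = 2 + (-93*(5 - 4) + 1) = 2 + (-93*1 + 1) = 2 + (-93 + 1) = 2 - 92 = -90)
d(W(1, -5), -89) - f = 9 - 1*(-90) = 9 + 90 = 99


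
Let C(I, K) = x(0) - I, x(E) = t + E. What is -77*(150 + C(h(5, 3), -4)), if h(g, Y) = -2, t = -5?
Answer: -11319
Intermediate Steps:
x(E) = -5 + E
C(I, K) = -5 - I (C(I, K) = (-5 + 0) - I = -5 - I)
-77*(150 + C(h(5, 3), -4)) = -77*(150 + (-5 - 1*(-2))) = -77*(150 + (-5 + 2)) = -77*(150 - 3) = -77*147 = -11319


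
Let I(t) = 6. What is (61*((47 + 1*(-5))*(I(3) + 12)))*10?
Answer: 461160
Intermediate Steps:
(61*((47 + 1*(-5))*(I(3) + 12)))*10 = (61*((47 + 1*(-5))*(6 + 12)))*10 = (61*((47 - 5)*18))*10 = (61*(42*18))*10 = (61*756)*10 = 46116*10 = 461160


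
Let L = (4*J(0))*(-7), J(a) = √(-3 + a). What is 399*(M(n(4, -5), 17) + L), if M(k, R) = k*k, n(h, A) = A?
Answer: 9975 - 11172*I*√3 ≈ 9975.0 - 19350.0*I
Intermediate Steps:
M(k, R) = k²
L = -28*I*√3 (L = (4*√(-3 + 0))*(-7) = (4*√(-3))*(-7) = (4*(I*√3))*(-7) = (4*I*√3)*(-7) = -28*I*√3 ≈ -48.497*I)
399*(M(n(4, -5), 17) + L) = 399*((-5)² - 28*I*√3) = 399*(25 - 28*I*√3) = 9975 - 11172*I*√3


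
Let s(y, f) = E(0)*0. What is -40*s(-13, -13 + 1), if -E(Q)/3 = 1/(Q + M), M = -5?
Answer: 0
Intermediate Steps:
E(Q) = -3/(-5 + Q) (E(Q) = -3/(Q - 5) = -3/(-5 + Q))
s(y, f) = 0 (s(y, f) = -3/(-5 + 0)*0 = -3/(-5)*0 = -3*(-⅕)*0 = (⅗)*0 = 0)
-40*s(-13, -13 + 1) = -40*0 = 0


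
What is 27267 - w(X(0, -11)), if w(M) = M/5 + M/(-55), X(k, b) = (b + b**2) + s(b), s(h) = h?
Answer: 27249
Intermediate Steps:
X(k, b) = b**2 + 2*b (X(k, b) = (b + b**2) + b = b**2 + 2*b)
w(M) = 2*M/11 (w(M) = M*(1/5) + M*(-1/55) = M/5 - M/55 = 2*M/11)
27267 - w(X(0, -11)) = 27267 - 2*(-11*(2 - 11))/11 = 27267 - 2*(-11*(-9))/11 = 27267 - 2*99/11 = 27267 - 1*18 = 27267 - 18 = 27249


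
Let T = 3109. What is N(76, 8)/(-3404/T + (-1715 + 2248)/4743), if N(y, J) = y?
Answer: -1120695012/14488075 ≈ -77.353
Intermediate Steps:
N(76, 8)/(-3404/T + (-1715 + 2248)/4743) = 76/(-3404/3109 + (-1715 + 2248)/4743) = 76/(-3404*1/3109 + 533*(1/4743)) = 76/(-3404/3109 + 533/4743) = 76/(-14488075/14745987) = 76*(-14745987/14488075) = -1120695012/14488075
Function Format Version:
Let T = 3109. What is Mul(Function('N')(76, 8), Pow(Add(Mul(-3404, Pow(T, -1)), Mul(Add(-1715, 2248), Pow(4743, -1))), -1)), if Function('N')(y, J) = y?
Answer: Rational(-1120695012, 14488075) ≈ -77.353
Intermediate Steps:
Mul(Function('N')(76, 8), Pow(Add(Mul(-3404, Pow(T, -1)), Mul(Add(-1715, 2248), Pow(4743, -1))), -1)) = Mul(76, Pow(Add(Mul(-3404, Pow(3109, -1)), Mul(Add(-1715, 2248), Pow(4743, -1))), -1)) = Mul(76, Pow(Add(Mul(-3404, Rational(1, 3109)), Mul(533, Rational(1, 4743))), -1)) = Mul(76, Pow(Add(Rational(-3404, 3109), Rational(533, 4743)), -1)) = Mul(76, Pow(Rational(-14488075, 14745987), -1)) = Mul(76, Rational(-14745987, 14488075)) = Rational(-1120695012, 14488075)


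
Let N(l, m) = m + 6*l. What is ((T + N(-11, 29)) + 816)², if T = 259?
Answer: 1077444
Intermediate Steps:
((T + N(-11, 29)) + 816)² = ((259 + (29 + 6*(-11))) + 816)² = ((259 + (29 - 66)) + 816)² = ((259 - 37) + 816)² = (222 + 816)² = 1038² = 1077444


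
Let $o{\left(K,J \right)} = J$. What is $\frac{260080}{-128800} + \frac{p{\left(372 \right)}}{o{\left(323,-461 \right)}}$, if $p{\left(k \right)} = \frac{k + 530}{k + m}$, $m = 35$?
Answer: $- \frac{55584327}{27461770} \approx -2.0241$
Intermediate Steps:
$p{\left(k \right)} = \frac{530 + k}{35 + k}$ ($p{\left(k \right)} = \frac{k + 530}{k + 35} = \frac{530 + k}{35 + k}$)
$\frac{260080}{-128800} + \frac{p{\left(372 \right)}}{o{\left(323,-461 \right)}} = \frac{260080}{-128800} + \frac{\frac{1}{35 + 372} \left(530 + 372\right)}{-461} = 260080 \left(- \frac{1}{128800}\right) + \frac{1}{407} \cdot 902 \left(- \frac{1}{461}\right) = - \frac{3251}{1610} + \frac{1}{407} \cdot 902 \left(- \frac{1}{461}\right) = - \frac{3251}{1610} + \frac{82}{37} \left(- \frac{1}{461}\right) = - \frac{3251}{1610} - \frac{82}{17057} = - \frac{55584327}{27461770}$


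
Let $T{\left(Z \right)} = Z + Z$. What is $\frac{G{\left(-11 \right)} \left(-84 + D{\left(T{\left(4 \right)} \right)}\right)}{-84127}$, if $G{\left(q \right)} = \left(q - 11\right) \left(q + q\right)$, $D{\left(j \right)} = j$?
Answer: $\frac{36784}{84127} \approx 0.43724$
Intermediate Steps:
$T{\left(Z \right)} = 2 Z$
$G{\left(q \right)} = 2 q \left(-11 + q\right)$ ($G{\left(q \right)} = \left(-11 + q\right) 2 q = 2 q \left(-11 + q\right)$)
$\frac{G{\left(-11 \right)} \left(-84 + D{\left(T{\left(4 \right)} \right)}\right)}{-84127} = \frac{2 \left(-11\right) \left(-11 - 11\right) \left(-84 + 2 \cdot 4\right)}{-84127} = 2 \left(-11\right) \left(-22\right) \left(-84 + 8\right) \left(- \frac{1}{84127}\right) = 484 \left(-76\right) \left(- \frac{1}{84127}\right) = \left(-36784\right) \left(- \frac{1}{84127}\right) = \frac{36784}{84127}$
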